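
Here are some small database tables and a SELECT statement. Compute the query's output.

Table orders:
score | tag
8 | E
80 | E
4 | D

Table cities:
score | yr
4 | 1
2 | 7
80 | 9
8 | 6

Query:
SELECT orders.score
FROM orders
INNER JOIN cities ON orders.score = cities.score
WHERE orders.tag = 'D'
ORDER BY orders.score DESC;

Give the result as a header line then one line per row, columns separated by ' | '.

After JOIN cities (3 rows):
orders.score | orders.tag | cities.score | cities.yr
8 | E | 8 | 6
80 | E | 80 | 9
4 | D | 4 | 1
After WHERE (1 rows):
orders.score | orders.tag | cities.score | cities.yr
4 | D | 4 | 1
After SELECT (1 rows):
orders.score
4
After ORDER BY (1 rows):
orders.score
4

== RESULT ==
orders.score
4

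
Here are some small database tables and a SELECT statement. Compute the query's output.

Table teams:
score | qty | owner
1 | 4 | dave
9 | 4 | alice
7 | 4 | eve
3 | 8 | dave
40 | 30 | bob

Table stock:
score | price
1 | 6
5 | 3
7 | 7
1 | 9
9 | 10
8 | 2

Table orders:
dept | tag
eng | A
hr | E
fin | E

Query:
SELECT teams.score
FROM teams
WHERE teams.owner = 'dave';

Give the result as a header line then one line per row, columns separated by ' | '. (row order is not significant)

== RESULT ==
teams.score
1
3

Derivation:
After WHERE (2 rows):
teams.score | teams.qty | teams.owner
1 | 4 | dave
3 | 8 | dave
After SELECT (2 rows):
teams.score
1
3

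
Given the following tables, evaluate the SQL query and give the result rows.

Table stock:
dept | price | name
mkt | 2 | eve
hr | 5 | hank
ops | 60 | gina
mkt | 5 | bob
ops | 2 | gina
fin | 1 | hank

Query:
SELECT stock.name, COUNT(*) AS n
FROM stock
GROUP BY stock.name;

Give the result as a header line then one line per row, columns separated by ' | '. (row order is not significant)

== RESULT ==
stock.name | n
eve | 1
hank | 2
gina | 2
bob | 1

Derivation:
After GROUP BY (4 rows):
stock.name | n
eve | 1
hank | 2
gina | 2
bob | 1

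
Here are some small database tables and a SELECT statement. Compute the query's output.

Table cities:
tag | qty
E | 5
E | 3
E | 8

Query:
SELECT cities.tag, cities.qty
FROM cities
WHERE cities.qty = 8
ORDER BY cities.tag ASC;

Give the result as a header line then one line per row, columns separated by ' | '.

== RESULT ==
cities.tag | cities.qty
E | 8

Derivation:
After WHERE (1 rows):
cities.tag | cities.qty
E | 8
After SELECT (1 rows):
cities.tag | cities.qty
E | 8
After ORDER BY (1 rows):
cities.tag | cities.qty
E | 8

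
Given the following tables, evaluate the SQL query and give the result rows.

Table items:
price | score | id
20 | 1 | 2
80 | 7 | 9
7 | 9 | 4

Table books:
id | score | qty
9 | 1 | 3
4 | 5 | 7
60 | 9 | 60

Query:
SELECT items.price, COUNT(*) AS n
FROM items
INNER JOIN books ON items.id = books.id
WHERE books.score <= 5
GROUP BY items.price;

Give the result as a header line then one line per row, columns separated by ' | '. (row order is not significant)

After JOIN books (2 rows):
items.price | items.score | items.id | books.id | books.score | books.qty
80 | 7 | 9 | 9 | 1 | 3
7 | 9 | 4 | 4 | 5 | 7
After WHERE (2 rows):
items.price | items.score | items.id | books.id | books.score | books.qty
80 | 7 | 9 | 9 | 1 | 3
7 | 9 | 4 | 4 | 5 | 7
After GROUP BY (2 rows):
items.price | n
80 | 1
7 | 1

== RESULT ==
items.price | n
80 | 1
7 | 1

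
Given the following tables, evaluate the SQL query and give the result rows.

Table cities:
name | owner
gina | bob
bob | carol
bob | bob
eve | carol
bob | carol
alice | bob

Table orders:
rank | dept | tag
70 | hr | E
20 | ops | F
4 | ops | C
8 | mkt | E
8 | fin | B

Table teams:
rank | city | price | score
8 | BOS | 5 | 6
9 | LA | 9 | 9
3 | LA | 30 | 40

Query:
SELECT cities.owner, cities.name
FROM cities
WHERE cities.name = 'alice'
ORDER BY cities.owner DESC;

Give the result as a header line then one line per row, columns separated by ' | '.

== RESULT ==
cities.owner | cities.name
bob | alice

Derivation:
After WHERE (1 rows):
cities.name | cities.owner
alice | bob
After SELECT (1 rows):
cities.owner | cities.name
bob | alice
After ORDER BY (1 rows):
cities.owner | cities.name
bob | alice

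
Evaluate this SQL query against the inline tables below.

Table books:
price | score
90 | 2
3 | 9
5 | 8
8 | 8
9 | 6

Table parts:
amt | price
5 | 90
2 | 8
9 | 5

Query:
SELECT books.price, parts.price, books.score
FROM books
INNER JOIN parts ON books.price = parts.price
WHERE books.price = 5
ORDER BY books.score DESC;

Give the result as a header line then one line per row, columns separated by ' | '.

== RESULT ==
books.price | parts.price | books.score
5 | 5 | 8

Derivation:
After JOIN parts (3 rows):
books.price | books.score | parts.amt | parts.price
90 | 2 | 5 | 90
5 | 8 | 9 | 5
8 | 8 | 2 | 8
After WHERE (1 rows):
books.price | books.score | parts.amt | parts.price
5 | 8 | 9 | 5
After SELECT (1 rows):
books.price | parts.price | books.score
5 | 5 | 8
After ORDER BY (1 rows):
books.price | parts.price | books.score
5 | 5 | 8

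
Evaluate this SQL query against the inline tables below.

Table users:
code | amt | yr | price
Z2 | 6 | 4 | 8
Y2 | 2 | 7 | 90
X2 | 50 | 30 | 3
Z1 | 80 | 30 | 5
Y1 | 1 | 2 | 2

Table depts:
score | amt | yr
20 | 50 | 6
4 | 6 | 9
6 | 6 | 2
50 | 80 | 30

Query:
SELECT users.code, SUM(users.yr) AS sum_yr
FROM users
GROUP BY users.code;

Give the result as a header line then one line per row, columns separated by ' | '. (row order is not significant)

== RESULT ==
users.code | sum_yr
Z2 | 4
Y2 | 7
X2 | 30
Z1 | 30
Y1 | 2

Derivation:
After GROUP BY (5 rows):
users.code | sum_yr
Z2 | 4
Y2 | 7
X2 | 30
Z1 | 30
Y1 | 2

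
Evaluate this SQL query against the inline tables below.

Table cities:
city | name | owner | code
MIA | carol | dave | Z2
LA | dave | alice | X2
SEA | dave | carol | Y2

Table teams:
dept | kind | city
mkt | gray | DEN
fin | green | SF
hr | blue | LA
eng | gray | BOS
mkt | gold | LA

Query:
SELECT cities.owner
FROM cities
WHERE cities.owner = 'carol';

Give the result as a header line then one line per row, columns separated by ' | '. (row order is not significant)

== RESULT ==
cities.owner
carol

Derivation:
After WHERE (1 rows):
cities.city | cities.name | cities.owner | cities.code
SEA | dave | carol | Y2
After SELECT (1 rows):
cities.owner
carol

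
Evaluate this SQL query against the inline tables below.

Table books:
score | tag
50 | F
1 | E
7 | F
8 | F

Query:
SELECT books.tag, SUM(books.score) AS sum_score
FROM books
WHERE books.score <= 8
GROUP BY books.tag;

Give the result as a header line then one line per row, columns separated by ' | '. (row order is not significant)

== RESULT ==
books.tag | sum_score
E | 1
F | 15

Derivation:
After WHERE (3 rows):
books.score | books.tag
1 | E
7 | F
8 | F
After GROUP BY (2 rows):
books.tag | sum_score
E | 1
F | 15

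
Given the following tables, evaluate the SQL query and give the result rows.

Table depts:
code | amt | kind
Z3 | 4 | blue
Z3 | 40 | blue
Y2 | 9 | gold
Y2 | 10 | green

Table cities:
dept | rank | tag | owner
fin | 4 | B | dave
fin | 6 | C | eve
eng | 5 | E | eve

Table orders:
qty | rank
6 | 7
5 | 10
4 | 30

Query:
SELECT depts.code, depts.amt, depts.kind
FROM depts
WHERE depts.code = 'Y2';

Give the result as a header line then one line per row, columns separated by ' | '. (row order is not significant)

After WHERE (2 rows):
depts.code | depts.amt | depts.kind
Y2 | 9 | gold
Y2 | 10 | green
After SELECT (2 rows):
depts.code | depts.amt | depts.kind
Y2 | 9 | gold
Y2 | 10 | green

== RESULT ==
depts.code | depts.amt | depts.kind
Y2 | 9 | gold
Y2 | 10 | green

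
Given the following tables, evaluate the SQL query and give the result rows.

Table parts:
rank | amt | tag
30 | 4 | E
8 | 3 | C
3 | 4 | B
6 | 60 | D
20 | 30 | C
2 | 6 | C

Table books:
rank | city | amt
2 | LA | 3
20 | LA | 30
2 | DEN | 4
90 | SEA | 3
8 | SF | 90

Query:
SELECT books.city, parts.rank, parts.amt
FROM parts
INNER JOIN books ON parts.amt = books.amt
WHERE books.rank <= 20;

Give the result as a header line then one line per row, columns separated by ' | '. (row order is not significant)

After JOIN books (5 rows):
parts.rank | parts.amt | parts.tag | books.rank | books.city | books.amt
30 | 4 | E | 2 | DEN | 4
8 | 3 | C | 2 | LA | 3
8 | 3 | C | 90 | SEA | 3
3 | 4 | B | 2 | DEN | 4
20 | 30 | C | 20 | LA | 30
After WHERE (4 rows):
parts.rank | parts.amt | parts.tag | books.rank | books.city | books.amt
30 | 4 | E | 2 | DEN | 4
8 | 3 | C | 2 | LA | 3
3 | 4 | B | 2 | DEN | 4
20 | 30 | C | 20 | LA | 30
After SELECT (4 rows):
books.city | parts.rank | parts.amt
DEN | 30 | 4
LA | 8 | 3
DEN | 3 | 4
LA | 20 | 30

== RESULT ==
books.city | parts.rank | parts.amt
DEN | 30 | 4
LA | 8 | 3
DEN | 3 | 4
LA | 20 | 30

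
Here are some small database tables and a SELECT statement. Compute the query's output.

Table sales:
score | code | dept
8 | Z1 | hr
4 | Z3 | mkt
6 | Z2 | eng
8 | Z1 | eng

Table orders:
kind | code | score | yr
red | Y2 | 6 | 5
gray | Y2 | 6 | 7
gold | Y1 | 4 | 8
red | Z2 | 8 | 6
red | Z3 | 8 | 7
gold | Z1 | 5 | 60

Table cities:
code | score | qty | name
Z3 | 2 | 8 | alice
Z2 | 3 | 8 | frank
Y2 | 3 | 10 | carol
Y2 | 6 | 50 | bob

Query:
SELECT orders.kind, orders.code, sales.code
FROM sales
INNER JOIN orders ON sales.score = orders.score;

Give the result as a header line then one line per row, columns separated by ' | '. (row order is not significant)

== RESULT ==
orders.kind | orders.code | sales.code
red | Z2 | Z1
red | Z3 | Z1
gold | Y1 | Z3
red | Y2 | Z2
gray | Y2 | Z2
red | Z2 | Z1
red | Z3 | Z1

Derivation:
After JOIN orders (7 rows):
sales.score | sales.code | sales.dept | orders.kind | orders.code | orders.score | orders.yr
8 | Z1 | hr | red | Z2 | 8 | 6
8 | Z1 | hr | red | Z3 | 8 | 7
4 | Z3 | mkt | gold | Y1 | 4 | 8
6 | Z2 | eng | red | Y2 | 6 | 5
6 | Z2 | eng | gray | Y2 | 6 | 7
8 | Z1 | eng | red | Z2 | 8 | 6
8 | Z1 | eng | red | Z3 | 8 | 7
After SELECT (7 rows):
orders.kind | orders.code | sales.code
red | Z2 | Z1
red | Z3 | Z1
gold | Y1 | Z3
red | Y2 | Z2
gray | Y2 | Z2
red | Z2 | Z1
red | Z3 | Z1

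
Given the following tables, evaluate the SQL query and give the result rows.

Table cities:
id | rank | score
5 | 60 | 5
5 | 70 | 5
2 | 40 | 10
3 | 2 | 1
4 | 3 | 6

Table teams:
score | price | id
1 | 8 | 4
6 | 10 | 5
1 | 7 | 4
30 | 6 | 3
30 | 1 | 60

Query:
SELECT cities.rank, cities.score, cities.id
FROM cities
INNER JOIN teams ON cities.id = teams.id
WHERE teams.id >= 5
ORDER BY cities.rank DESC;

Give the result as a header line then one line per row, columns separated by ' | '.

== RESULT ==
cities.rank | cities.score | cities.id
70 | 5 | 5
60 | 5 | 5

Derivation:
After JOIN teams (5 rows):
cities.id | cities.rank | cities.score | teams.score | teams.price | teams.id
5 | 60 | 5 | 6 | 10 | 5
5 | 70 | 5 | 6 | 10 | 5
3 | 2 | 1 | 30 | 6 | 3
4 | 3 | 6 | 1 | 8 | 4
4 | 3 | 6 | 1 | 7 | 4
After WHERE (2 rows):
cities.id | cities.rank | cities.score | teams.score | teams.price | teams.id
5 | 60 | 5 | 6 | 10 | 5
5 | 70 | 5 | 6 | 10 | 5
After SELECT (2 rows):
cities.rank | cities.score | cities.id
60 | 5 | 5
70 | 5 | 5
After ORDER BY (2 rows):
cities.rank | cities.score | cities.id
70 | 5 | 5
60 | 5 | 5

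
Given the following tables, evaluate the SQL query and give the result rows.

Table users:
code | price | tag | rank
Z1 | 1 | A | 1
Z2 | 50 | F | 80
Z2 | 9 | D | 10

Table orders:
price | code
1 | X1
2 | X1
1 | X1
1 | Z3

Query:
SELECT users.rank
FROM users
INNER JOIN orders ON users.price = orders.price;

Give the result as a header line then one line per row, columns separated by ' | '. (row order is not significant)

After JOIN orders (3 rows):
users.code | users.price | users.tag | users.rank | orders.price | orders.code
Z1 | 1 | A | 1 | 1 | X1
Z1 | 1 | A | 1 | 1 | X1
Z1 | 1 | A | 1 | 1 | Z3
After SELECT (3 rows):
users.rank
1
1
1

== RESULT ==
users.rank
1
1
1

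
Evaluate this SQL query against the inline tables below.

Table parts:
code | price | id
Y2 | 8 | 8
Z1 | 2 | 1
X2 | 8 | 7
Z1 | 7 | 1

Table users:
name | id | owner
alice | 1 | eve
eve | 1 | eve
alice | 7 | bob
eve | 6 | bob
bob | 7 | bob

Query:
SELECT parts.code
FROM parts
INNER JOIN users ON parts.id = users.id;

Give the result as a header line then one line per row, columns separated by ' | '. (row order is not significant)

== RESULT ==
parts.code
Z1
Z1
X2
X2
Z1
Z1

Derivation:
After JOIN users (6 rows):
parts.code | parts.price | parts.id | users.name | users.id | users.owner
Z1 | 2 | 1 | alice | 1 | eve
Z1 | 2 | 1 | eve | 1 | eve
X2 | 8 | 7 | alice | 7 | bob
X2 | 8 | 7 | bob | 7 | bob
Z1 | 7 | 1 | alice | 1 | eve
Z1 | 7 | 1 | eve | 1 | eve
After SELECT (6 rows):
parts.code
Z1
Z1
X2
X2
Z1
Z1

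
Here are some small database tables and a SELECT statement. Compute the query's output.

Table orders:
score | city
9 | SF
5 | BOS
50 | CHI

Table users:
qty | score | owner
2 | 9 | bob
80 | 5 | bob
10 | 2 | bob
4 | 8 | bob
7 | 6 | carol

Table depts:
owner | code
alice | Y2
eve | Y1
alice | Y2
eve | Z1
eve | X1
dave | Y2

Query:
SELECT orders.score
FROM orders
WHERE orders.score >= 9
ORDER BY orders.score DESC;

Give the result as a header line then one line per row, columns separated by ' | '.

== RESULT ==
orders.score
50
9

Derivation:
After WHERE (2 rows):
orders.score | orders.city
9 | SF
50 | CHI
After SELECT (2 rows):
orders.score
9
50
After ORDER BY (2 rows):
orders.score
50
9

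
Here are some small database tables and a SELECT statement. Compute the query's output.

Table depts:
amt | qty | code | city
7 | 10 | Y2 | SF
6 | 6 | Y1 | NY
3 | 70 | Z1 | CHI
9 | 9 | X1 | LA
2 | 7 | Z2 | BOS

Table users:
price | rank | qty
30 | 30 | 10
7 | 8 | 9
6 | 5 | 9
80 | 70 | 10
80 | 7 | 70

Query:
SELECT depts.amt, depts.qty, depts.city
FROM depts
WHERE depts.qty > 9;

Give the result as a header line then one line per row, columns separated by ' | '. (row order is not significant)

== RESULT ==
depts.amt | depts.qty | depts.city
7 | 10 | SF
3 | 70 | CHI

Derivation:
After WHERE (2 rows):
depts.amt | depts.qty | depts.code | depts.city
7 | 10 | Y2 | SF
3 | 70 | Z1 | CHI
After SELECT (2 rows):
depts.amt | depts.qty | depts.city
7 | 10 | SF
3 | 70 | CHI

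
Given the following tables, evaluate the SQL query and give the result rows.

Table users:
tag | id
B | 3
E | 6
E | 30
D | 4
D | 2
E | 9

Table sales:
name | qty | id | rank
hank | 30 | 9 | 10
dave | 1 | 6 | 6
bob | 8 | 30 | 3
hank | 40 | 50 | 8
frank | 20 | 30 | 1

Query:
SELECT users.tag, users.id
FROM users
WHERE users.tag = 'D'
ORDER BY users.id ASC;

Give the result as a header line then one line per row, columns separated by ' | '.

After WHERE (2 rows):
users.tag | users.id
D | 4
D | 2
After SELECT (2 rows):
users.tag | users.id
D | 4
D | 2
After ORDER BY (2 rows):
users.tag | users.id
D | 2
D | 4

== RESULT ==
users.tag | users.id
D | 2
D | 4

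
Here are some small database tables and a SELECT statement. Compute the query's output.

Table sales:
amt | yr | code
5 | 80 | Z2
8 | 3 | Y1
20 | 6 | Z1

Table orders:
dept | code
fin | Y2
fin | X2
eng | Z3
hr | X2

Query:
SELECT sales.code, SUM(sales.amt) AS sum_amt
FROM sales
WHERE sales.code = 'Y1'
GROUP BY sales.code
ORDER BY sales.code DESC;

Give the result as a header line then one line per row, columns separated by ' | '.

== RESULT ==
sales.code | sum_amt
Y1 | 8

Derivation:
After WHERE (1 rows):
sales.amt | sales.yr | sales.code
8 | 3 | Y1
After GROUP BY (1 rows):
sales.code | sum_amt
Y1 | 8
After ORDER BY (1 rows):
sales.code | sum_amt
Y1 | 8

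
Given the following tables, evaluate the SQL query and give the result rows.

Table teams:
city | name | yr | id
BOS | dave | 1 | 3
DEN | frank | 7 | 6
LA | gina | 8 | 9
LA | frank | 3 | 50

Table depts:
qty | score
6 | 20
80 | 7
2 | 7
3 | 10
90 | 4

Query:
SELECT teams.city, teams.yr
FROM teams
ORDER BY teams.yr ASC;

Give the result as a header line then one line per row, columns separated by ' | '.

== RESULT ==
teams.city | teams.yr
BOS | 1
LA | 3
DEN | 7
LA | 8

Derivation:
After SELECT (4 rows):
teams.city | teams.yr
BOS | 1
DEN | 7
LA | 8
LA | 3
After ORDER BY (4 rows):
teams.city | teams.yr
BOS | 1
LA | 3
DEN | 7
LA | 8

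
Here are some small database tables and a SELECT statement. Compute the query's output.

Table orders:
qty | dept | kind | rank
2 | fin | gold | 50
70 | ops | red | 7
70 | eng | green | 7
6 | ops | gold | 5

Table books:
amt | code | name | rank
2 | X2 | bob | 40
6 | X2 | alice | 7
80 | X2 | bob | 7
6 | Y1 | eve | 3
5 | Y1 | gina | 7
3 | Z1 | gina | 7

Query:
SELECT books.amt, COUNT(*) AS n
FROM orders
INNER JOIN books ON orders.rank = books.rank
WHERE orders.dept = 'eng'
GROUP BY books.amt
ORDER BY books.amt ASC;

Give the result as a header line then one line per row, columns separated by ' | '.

After JOIN books (8 rows):
orders.qty | orders.dept | orders.kind | orders.rank | books.amt | books.code | books.name | books.rank
70 | ops | red | 7 | 6 | X2 | alice | 7
70 | ops | red | 7 | 80 | X2 | bob | 7
70 | ops | red | 7 | 5 | Y1 | gina | 7
70 | ops | red | 7 | 3 | Z1 | gina | 7
70 | eng | green | 7 | 6 | X2 | alice | 7
70 | eng | green | 7 | 80 | X2 | bob | 7
70 | eng | green | 7 | 5 | Y1 | gina | 7
70 | eng | green | 7 | 3 | Z1 | gina | 7
After WHERE (4 rows):
orders.qty | orders.dept | orders.kind | orders.rank | books.amt | books.code | books.name | books.rank
70 | eng | green | 7 | 6 | X2 | alice | 7
70 | eng | green | 7 | 80 | X2 | bob | 7
70 | eng | green | 7 | 5 | Y1 | gina | 7
70 | eng | green | 7 | 3 | Z1 | gina | 7
After GROUP BY (4 rows):
books.amt | n
6 | 1
80 | 1
5 | 1
3 | 1
After ORDER BY (4 rows):
books.amt | n
3 | 1
5 | 1
6 | 1
80 | 1

== RESULT ==
books.amt | n
3 | 1
5 | 1
6 | 1
80 | 1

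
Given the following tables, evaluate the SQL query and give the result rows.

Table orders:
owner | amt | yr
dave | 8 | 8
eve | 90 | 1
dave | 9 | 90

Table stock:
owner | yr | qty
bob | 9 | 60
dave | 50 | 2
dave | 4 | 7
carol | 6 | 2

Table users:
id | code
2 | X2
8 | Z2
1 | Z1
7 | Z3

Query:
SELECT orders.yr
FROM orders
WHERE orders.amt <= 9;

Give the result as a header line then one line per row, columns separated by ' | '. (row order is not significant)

After WHERE (2 rows):
orders.owner | orders.amt | orders.yr
dave | 8 | 8
dave | 9 | 90
After SELECT (2 rows):
orders.yr
8
90

== RESULT ==
orders.yr
8
90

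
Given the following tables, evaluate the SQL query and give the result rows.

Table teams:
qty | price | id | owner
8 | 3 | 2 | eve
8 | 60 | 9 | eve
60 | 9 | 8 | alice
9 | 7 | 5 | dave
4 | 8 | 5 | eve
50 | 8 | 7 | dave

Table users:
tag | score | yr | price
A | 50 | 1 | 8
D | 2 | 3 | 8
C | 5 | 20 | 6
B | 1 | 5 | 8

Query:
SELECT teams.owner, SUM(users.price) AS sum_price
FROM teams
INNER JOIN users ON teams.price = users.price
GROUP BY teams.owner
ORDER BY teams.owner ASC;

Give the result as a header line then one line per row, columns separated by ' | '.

After JOIN users (6 rows):
teams.qty | teams.price | teams.id | teams.owner | users.tag | users.score | users.yr | users.price
4 | 8 | 5 | eve | A | 50 | 1 | 8
4 | 8 | 5 | eve | D | 2 | 3 | 8
4 | 8 | 5 | eve | B | 1 | 5 | 8
50 | 8 | 7 | dave | A | 50 | 1 | 8
50 | 8 | 7 | dave | D | 2 | 3 | 8
50 | 8 | 7 | dave | B | 1 | 5 | 8
After GROUP BY (2 rows):
teams.owner | sum_price
eve | 24
dave | 24
After ORDER BY (2 rows):
teams.owner | sum_price
dave | 24
eve | 24

== RESULT ==
teams.owner | sum_price
dave | 24
eve | 24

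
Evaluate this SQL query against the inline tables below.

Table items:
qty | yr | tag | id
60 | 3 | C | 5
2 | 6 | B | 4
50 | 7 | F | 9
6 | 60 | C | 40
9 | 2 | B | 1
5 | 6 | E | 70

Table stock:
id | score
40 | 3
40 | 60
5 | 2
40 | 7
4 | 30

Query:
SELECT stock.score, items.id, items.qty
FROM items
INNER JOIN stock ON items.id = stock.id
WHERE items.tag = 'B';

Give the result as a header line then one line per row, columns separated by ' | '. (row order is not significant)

After JOIN stock (5 rows):
items.qty | items.yr | items.tag | items.id | stock.id | stock.score
60 | 3 | C | 5 | 5 | 2
2 | 6 | B | 4 | 4 | 30
6 | 60 | C | 40 | 40 | 3
6 | 60 | C | 40 | 40 | 60
6 | 60 | C | 40 | 40 | 7
After WHERE (1 rows):
items.qty | items.yr | items.tag | items.id | stock.id | stock.score
2 | 6 | B | 4 | 4 | 30
After SELECT (1 rows):
stock.score | items.id | items.qty
30 | 4 | 2

== RESULT ==
stock.score | items.id | items.qty
30 | 4 | 2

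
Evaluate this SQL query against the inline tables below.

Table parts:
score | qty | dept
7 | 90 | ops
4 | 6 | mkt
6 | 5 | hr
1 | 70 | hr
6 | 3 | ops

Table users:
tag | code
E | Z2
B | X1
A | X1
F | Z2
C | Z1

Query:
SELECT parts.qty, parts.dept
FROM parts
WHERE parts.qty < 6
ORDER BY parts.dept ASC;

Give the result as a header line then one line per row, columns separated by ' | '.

== RESULT ==
parts.qty | parts.dept
5 | hr
3 | ops

Derivation:
After WHERE (2 rows):
parts.score | parts.qty | parts.dept
6 | 5 | hr
6 | 3 | ops
After SELECT (2 rows):
parts.qty | parts.dept
5 | hr
3 | ops
After ORDER BY (2 rows):
parts.qty | parts.dept
5 | hr
3 | ops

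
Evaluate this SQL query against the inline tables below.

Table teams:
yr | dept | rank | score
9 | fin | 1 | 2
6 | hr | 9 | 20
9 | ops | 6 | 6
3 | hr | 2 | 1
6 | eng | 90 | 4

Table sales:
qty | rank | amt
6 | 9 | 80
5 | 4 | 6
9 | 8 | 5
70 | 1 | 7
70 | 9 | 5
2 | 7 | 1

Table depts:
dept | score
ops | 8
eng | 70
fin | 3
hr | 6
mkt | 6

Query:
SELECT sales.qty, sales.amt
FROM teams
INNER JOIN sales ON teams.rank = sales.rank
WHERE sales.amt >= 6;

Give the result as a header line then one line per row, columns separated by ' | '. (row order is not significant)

== RESULT ==
sales.qty | sales.amt
70 | 7
6 | 80

Derivation:
After JOIN sales (3 rows):
teams.yr | teams.dept | teams.rank | teams.score | sales.qty | sales.rank | sales.amt
9 | fin | 1 | 2 | 70 | 1 | 7
6 | hr | 9 | 20 | 6 | 9 | 80
6 | hr | 9 | 20 | 70 | 9 | 5
After WHERE (2 rows):
teams.yr | teams.dept | teams.rank | teams.score | sales.qty | sales.rank | sales.amt
9 | fin | 1 | 2 | 70 | 1 | 7
6 | hr | 9 | 20 | 6 | 9 | 80
After SELECT (2 rows):
sales.qty | sales.amt
70 | 7
6 | 80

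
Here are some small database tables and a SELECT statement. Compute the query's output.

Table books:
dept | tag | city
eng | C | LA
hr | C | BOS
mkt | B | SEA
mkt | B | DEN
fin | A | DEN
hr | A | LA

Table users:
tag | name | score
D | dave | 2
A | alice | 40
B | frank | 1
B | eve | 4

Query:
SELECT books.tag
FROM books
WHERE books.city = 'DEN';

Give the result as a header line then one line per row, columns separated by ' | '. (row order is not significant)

== RESULT ==
books.tag
B
A

Derivation:
After WHERE (2 rows):
books.dept | books.tag | books.city
mkt | B | DEN
fin | A | DEN
After SELECT (2 rows):
books.tag
B
A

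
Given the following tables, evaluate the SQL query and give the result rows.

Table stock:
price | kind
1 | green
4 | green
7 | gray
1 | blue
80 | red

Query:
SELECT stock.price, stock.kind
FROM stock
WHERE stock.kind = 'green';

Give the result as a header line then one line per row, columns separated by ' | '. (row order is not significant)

After WHERE (2 rows):
stock.price | stock.kind
1 | green
4 | green
After SELECT (2 rows):
stock.price | stock.kind
1 | green
4 | green

== RESULT ==
stock.price | stock.kind
1 | green
4 | green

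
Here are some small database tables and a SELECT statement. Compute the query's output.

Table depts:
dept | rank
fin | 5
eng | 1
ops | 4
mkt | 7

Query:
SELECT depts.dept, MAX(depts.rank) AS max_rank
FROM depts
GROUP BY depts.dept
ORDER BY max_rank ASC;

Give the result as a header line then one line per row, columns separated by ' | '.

After GROUP BY (4 rows):
depts.dept | max_rank
fin | 5
eng | 1
ops | 4
mkt | 7
After ORDER BY (4 rows):
depts.dept | max_rank
eng | 1
ops | 4
fin | 5
mkt | 7

== RESULT ==
depts.dept | max_rank
eng | 1
ops | 4
fin | 5
mkt | 7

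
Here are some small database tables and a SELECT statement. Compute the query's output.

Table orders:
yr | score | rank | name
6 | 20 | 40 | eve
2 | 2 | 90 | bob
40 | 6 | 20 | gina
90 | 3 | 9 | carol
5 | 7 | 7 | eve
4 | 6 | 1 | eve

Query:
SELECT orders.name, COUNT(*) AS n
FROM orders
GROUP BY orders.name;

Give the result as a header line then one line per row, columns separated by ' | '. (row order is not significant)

After GROUP BY (4 rows):
orders.name | n
eve | 3
bob | 1
gina | 1
carol | 1

== RESULT ==
orders.name | n
eve | 3
bob | 1
gina | 1
carol | 1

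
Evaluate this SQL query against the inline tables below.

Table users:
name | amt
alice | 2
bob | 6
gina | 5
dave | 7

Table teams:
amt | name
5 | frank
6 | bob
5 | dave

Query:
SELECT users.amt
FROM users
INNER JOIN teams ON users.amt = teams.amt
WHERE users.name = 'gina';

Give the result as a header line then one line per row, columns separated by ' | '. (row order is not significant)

After JOIN teams (3 rows):
users.name | users.amt | teams.amt | teams.name
bob | 6 | 6 | bob
gina | 5 | 5 | frank
gina | 5 | 5 | dave
After WHERE (2 rows):
users.name | users.amt | teams.amt | teams.name
gina | 5 | 5 | frank
gina | 5 | 5 | dave
After SELECT (2 rows):
users.amt
5
5

== RESULT ==
users.amt
5
5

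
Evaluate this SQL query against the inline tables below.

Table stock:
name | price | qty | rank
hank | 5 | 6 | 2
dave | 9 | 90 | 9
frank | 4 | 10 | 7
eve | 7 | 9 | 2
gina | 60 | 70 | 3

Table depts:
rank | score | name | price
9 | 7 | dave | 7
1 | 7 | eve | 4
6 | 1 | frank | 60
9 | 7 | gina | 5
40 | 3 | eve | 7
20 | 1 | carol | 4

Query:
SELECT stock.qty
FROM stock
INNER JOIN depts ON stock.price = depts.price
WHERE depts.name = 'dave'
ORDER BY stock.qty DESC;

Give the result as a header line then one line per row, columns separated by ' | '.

== RESULT ==
stock.qty
9

Derivation:
After JOIN depts (6 rows):
stock.name | stock.price | stock.qty | stock.rank | depts.rank | depts.score | depts.name | depts.price
hank | 5 | 6 | 2 | 9 | 7 | gina | 5
frank | 4 | 10 | 7 | 1 | 7 | eve | 4
frank | 4 | 10 | 7 | 20 | 1 | carol | 4
eve | 7 | 9 | 2 | 9 | 7 | dave | 7
eve | 7 | 9 | 2 | 40 | 3 | eve | 7
gina | 60 | 70 | 3 | 6 | 1 | frank | 60
After WHERE (1 rows):
stock.name | stock.price | stock.qty | stock.rank | depts.rank | depts.score | depts.name | depts.price
eve | 7 | 9 | 2 | 9 | 7 | dave | 7
After SELECT (1 rows):
stock.qty
9
After ORDER BY (1 rows):
stock.qty
9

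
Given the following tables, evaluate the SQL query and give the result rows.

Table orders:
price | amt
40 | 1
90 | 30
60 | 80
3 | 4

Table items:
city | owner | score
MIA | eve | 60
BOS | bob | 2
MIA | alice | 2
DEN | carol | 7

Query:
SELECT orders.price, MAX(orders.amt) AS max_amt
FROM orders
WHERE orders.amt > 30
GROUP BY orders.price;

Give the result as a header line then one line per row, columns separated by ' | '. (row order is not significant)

== RESULT ==
orders.price | max_amt
60 | 80

Derivation:
After WHERE (1 rows):
orders.price | orders.amt
60 | 80
After GROUP BY (1 rows):
orders.price | max_amt
60 | 80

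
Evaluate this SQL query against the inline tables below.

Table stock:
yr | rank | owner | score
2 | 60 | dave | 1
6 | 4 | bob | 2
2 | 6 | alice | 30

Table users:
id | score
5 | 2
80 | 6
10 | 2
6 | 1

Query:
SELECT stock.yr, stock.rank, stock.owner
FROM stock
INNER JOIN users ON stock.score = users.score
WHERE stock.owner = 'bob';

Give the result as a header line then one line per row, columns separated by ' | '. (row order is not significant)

== RESULT ==
stock.yr | stock.rank | stock.owner
6 | 4 | bob
6 | 4 | bob

Derivation:
After JOIN users (3 rows):
stock.yr | stock.rank | stock.owner | stock.score | users.id | users.score
2 | 60 | dave | 1 | 6 | 1
6 | 4 | bob | 2 | 5 | 2
6 | 4 | bob | 2 | 10 | 2
After WHERE (2 rows):
stock.yr | stock.rank | stock.owner | stock.score | users.id | users.score
6 | 4 | bob | 2 | 5 | 2
6 | 4 | bob | 2 | 10 | 2
After SELECT (2 rows):
stock.yr | stock.rank | stock.owner
6 | 4 | bob
6 | 4 | bob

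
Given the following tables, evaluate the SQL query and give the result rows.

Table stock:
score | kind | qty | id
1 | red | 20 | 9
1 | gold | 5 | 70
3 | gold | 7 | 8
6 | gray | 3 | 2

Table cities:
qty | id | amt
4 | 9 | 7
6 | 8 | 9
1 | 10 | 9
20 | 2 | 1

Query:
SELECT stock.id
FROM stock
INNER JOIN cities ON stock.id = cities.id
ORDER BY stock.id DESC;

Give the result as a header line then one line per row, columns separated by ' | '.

After JOIN cities (3 rows):
stock.score | stock.kind | stock.qty | stock.id | cities.qty | cities.id | cities.amt
1 | red | 20 | 9 | 4 | 9 | 7
3 | gold | 7 | 8 | 6 | 8 | 9
6 | gray | 3 | 2 | 20 | 2 | 1
After SELECT (3 rows):
stock.id
9
8
2
After ORDER BY (3 rows):
stock.id
9
8
2

== RESULT ==
stock.id
9
8
2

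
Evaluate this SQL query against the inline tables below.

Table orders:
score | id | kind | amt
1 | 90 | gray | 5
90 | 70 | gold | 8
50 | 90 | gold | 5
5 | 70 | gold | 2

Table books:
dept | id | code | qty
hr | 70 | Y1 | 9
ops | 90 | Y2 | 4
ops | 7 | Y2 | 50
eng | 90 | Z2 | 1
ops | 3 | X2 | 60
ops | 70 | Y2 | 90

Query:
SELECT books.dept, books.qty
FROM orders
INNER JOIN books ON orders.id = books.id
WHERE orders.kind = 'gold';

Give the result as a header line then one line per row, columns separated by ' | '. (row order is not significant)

== RESULT ==
books.dept | books.qty
hr | 9
ops | 90
ops | 4
eng | 1
hr | 9
ops | 90

Derivation:
After JOIN books (8 rows):
orders.score | orders.id | orders.kind | orders.amt | books.dept | books.id | books.code | books.qty
1 | 90 | gray | 5 | ops | 90 | Y2 | 4
1 | 90 | gray | 5 | eng | 90 | Z2 | 1
90 | 70 | gold | 8 | hr | 70 | Y1 | 9
90 | 70 | gold | 8 | ops | 70 | Y2 | 90
50 | 90 | gold | 5 | ops | 90 | Y2 | 4
50 | 90 | gold | 5 | eng | 90 | Z2 | 1
5 | 70 | gold | 2 | hr | 70 | Y1 | 9
5 | 70 | gold | 2 | ops | 70 | Y2 | 90
After WHERE (6 rows):
orders.score | orders.id | orders.kind | orders.amt | books.dept | books.id | books.code | books.qty
90 | 70 | gold | 8 | hr | 70 | Y1 | 9
90 | 70 | gold | 8 | ops | 70 | Y2 | 90
50 | 90 | gold | 5 | ops | 90 | Y2 | 4
50 | 90 | gold | 5 | eng | 90 | Z2 | 1
5 | 70 | gold | 2 | hr | 70 | Y1 | 9
5 | 70 | gold | 2 | ops | 70 | Y2 | 90
After SELECT (6 rows):
books.dept | books.qty
hr | 9
ops | 90
ops | 4
eng | 1
hr | 9
ops | 90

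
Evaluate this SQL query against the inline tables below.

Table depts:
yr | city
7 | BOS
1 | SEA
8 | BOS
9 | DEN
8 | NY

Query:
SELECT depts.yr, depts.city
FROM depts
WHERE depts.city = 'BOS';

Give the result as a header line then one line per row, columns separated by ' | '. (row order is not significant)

== RESULT ==
depts.yr | depts.city
7 | BOS
8 | BOS

Derivation:
After WHERE (2 rows):
depts.yr | depts.city
7 | BOS
8 | BOS
After SELECT (2 rows):
depts.yr | depts.city
7 | BOS
8 | BOS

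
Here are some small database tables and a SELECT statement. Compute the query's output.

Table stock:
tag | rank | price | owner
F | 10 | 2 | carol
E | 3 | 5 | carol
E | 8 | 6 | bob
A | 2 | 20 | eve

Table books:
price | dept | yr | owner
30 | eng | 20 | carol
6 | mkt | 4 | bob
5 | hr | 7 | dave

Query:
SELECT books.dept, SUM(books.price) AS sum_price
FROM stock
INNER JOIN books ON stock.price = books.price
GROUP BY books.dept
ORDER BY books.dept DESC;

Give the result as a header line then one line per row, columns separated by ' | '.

After JOIN books (2 rows):
stock.tag | stock.rank | stock.price | stock.owner | books.price | books.dept | books.yr | books.owner
E | 3 | 5 | carol | 5 | hr | 7 | dave
E | 8 | 6 | bob | 6 | mkt | 4 | bob
After GROUP BY (2 rows):
books.dept | sum_price
hr | 5
mkt | 6
After ORDER BY (2 rows):
books.dept | sum_price
mkt | 6
hr | 5

== RESULT ==
books.dept | sum_price
mkt | 6
hr | 5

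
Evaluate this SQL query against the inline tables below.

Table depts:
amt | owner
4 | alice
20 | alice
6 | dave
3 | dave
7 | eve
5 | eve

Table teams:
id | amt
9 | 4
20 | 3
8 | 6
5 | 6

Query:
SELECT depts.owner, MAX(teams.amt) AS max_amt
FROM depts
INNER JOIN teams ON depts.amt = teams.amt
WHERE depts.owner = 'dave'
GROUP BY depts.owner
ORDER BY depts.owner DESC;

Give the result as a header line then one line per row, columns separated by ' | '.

== RESULT ==
depts.owner | max_amt
dave | 6

Derivation:
After JOIN teams (4 rows):
depts.amt | depts.owner | teams.id | teams.amt
4 | alice | 9 | 4
6 | dave | 8 | 6
6 | dave | 5 | 6
3 | dave | 20 | 3
After WHERE (3 rows):
depts.amt | depts.owner | teams.id | teams.amt
6 | dave | 8 | 6
6 | dave | 5 | 6
3 | dave | 20 | 3
After GROUP BY (1 rows):
depts.owner | max_amt
dave | 6
After ORDER BY (1 rows):
depts.owner | max_amt
dave | 6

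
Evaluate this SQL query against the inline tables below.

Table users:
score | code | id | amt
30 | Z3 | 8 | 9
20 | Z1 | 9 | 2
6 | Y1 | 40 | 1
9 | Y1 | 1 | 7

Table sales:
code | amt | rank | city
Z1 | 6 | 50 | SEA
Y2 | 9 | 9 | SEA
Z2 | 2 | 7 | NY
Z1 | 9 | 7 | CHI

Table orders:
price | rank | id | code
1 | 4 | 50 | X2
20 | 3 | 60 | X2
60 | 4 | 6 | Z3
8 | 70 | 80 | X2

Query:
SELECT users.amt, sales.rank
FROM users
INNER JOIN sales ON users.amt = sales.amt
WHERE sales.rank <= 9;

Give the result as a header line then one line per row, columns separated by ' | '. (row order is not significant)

== RESULT ==
users.amt | sales.rank
9 | 9
9 | 7
2 | 7

Derivation:
After JOIN sales (3 rows):
users.score | users.code | users.id | users.amt | sales.code | sales.amt | sales.rank | sales.city
30 | Z3 | 8 | 9 | Y2 | 9 | 9 | SEA
30 | Z3 | 8 | 9 | Z1 | 9 | 7 | CHI
20 | Z1 | 9 | 2 | Z2 | 2 | 7 | NY
After WHERE (3 rows):
users.score | users.code | users.id | users.amt | sales.code | sales.amt | sales.rank | sales.city
30 | Z3 | 8 | 9 | Y2 | 9 | 9 | SEA
30 | Z3 | 8 | 9 | Z1 | 9 | 7 | CHI
20 | Z1 | 9 | 2 | Z2 | 2 | 7 | NY
After SELECT (3 rows):
users.amt | sales.rank
9 | 9
9 | 7
2 | 7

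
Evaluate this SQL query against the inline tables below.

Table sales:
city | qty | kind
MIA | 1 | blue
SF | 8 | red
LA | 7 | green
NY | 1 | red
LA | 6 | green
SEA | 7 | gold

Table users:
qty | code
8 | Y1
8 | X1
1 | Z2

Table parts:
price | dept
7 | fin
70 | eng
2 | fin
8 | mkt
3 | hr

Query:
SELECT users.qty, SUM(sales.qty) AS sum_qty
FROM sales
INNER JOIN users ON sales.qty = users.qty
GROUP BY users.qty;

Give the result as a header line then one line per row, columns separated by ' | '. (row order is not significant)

After JOIN users (4 rows):
sales.city | sales.qty | sales.kind | users.qty | users.code
MIA | 1 | blue | 1 | Z2
SF | 8 | red | 8 | Y1
SF | 8 | red | 8 | X1
NY | 1 | red | 1 | Z2
After GROUP BY (2 rows):
users.qty | sum_qty
1 | 2
8 | 16

== RESULT ==
users.qty | sum_qty
1 | 2
8 | 16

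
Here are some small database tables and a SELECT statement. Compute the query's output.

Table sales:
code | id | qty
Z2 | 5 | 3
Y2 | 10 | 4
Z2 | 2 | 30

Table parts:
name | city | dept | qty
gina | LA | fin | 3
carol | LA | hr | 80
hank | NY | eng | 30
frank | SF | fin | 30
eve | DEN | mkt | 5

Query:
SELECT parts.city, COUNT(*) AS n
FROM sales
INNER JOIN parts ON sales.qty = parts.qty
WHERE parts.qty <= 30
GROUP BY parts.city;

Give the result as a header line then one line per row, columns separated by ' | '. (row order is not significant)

== RESULT ==
parts.city | n
LA | 1
NY | 1
SF | 1

Derivation:
After JOIN parts (3 rows):
sales.code | sales.id | sales.qty | parts.name | parts.city | parts.dept | parts.qty
Z2 | 5 | 3 | gina | LA | fin | 3
Z2 | 2 | 30 | hank | NY | eng | 30
Z2 | 2 | 30 | frank | SF | fin | 30
After WHERE (3 rows):
sales.code | sales.id | sales.qty | parts.name | parts.city | parts.dept | parts.qty
Z2 | 5 | 3 | gina | LA | fin | 3
Z2 | 2 | 30 | hank | NY | eng | 30
Z2 | 2 | 30 | frank | SF | fin | 30
After GROUP BY (3 rows):
parts.city | n
LA | 1
NY | 1
SF | 1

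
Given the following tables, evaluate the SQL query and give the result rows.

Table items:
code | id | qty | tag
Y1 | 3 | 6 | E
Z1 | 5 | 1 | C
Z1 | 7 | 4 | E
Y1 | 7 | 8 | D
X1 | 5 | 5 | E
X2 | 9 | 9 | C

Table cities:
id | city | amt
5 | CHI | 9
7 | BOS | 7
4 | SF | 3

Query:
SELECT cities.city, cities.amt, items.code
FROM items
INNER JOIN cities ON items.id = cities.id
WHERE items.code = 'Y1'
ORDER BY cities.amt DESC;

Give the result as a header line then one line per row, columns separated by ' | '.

After JOIN cities (4 rows):
items.code | items.id | items.qty | items.tag | cities.id | cities.city | cities.amt
Z1 | 5 | 1 | C | 5 | CHI | 9
Z1 | 7 | 4 | E | 7 | BOS | 7
Y1 | 7 | 8 | D | 7 | BOS | 7
X1 | 5 | 5 | E | 5 | CHI | 9
After WHERE (1 rows):
items.code | items.id | items.qty | items.tag | cities.id | cities.city | cities.amt
Y1 | 7 | 8 | D | 7 | BOS | 7
After SELECT (1 rows):
cities.city | cities.amt | items.code
BOS | 7 | Y1
After ORDER BY (1 rows):
cities.city | cities.amt | items.code
BOS | 7 | Y1

== RESULT ==
cities.city | cities.amt | items.code
BOS | 7 | Y1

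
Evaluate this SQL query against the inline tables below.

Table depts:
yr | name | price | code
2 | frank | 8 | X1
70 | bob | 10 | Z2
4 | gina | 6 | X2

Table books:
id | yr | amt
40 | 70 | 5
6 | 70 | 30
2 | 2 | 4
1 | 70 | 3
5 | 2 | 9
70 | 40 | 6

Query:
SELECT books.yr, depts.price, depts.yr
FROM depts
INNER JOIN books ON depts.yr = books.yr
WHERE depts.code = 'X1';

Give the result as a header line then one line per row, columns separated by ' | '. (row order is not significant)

== RESULT ==
books.yr | depts.price | depts.yr
2 | 8 | 2
2 | 8 | 2

Derivation:
After JOIN books (5 rows):
depts.yr | depts.name | depts.price | depts.code | books.id | books.yr | books.amt
2 | frank | 8 | X1 | 2 | 2 | 4
2 | frank | 8 | X1 | 5 | 2 | 9
70 | bob | 10 | Z2 | 40 | 70 | 5
70 | bob | 10 | Z2 | 6 | 70 | 30
70 | bob | 10 | Z2 | 1 | 70 | 3
After WHERE (2 rows):
depts.yr | depts.name | depts.price | depts.code | books.id | books.yr | books.amt
2 | frank | 8 | X1 | 2 | 2 | 4
2 | frank | 8 | X1 | 5 | 2 | 9
After SELECT (2 rows):
books.yr | depts.price | depts.yr
2 | 8 | 2
2 | 8 | 2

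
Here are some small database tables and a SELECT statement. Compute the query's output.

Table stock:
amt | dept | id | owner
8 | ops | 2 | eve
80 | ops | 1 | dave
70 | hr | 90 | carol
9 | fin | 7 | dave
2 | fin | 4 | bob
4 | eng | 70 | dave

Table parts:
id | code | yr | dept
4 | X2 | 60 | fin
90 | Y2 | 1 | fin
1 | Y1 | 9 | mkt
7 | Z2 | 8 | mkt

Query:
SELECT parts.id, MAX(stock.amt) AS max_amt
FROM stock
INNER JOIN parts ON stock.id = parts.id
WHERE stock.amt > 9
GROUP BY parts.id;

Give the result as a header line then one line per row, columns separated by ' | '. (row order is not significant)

== RESULT ==
parts.id | max_amt
1 | 80
90 | 70

Derivation:
After JOIN parts (4 rows):
stock.amt | stock.dept | stock.id | stock.owner | parts.id | parts.code | parts.yr | parts.dept
80 | ops | 1 | dave | 1 | Y1 | 9 | mkt
70 | hr | 90 | carol | 90 | Y2 | 1 | fin
9 | fin | 7 | dave | 7 | Z2 | 8 | mkt
2 | fin | 4 | bob | 4 | X2 | 60 | fin
After WHERE (2 rows):
stock.amt | stock.dept | stock.id | stock.owner | parts.id | parts.code | parts.yr | parts.dept
80 | ops | 1 | dave | 1 | Y1 | 9 | mkt
70 | hr | 90 | carol | 90 | Y2 | 1 | fin
After GROUP BY (2 rows):
parts.id | max_amt
1 | 80
90 | 70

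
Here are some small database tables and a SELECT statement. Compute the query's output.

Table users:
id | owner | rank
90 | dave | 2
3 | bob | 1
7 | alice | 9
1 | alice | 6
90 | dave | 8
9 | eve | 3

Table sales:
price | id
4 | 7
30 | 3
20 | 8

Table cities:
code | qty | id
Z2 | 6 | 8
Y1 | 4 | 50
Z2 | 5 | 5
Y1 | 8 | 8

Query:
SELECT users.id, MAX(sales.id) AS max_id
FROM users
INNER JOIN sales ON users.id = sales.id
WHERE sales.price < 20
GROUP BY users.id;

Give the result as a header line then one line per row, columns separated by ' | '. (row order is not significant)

After JOIN sales (2 rows):
users.id | users.owner | users.rank | sales.price | sales.id
3 | bob | 1 | 30 | 3
7 | alice | 9 | 4 | 7
After WHERE (1 rows):
users.id | users.owner | users.rank | sales.price | sales.id
7 | alice | 9 | 4 | 7
After GROUP BY (1 rows):
users.id | max_id
7 | 7

== RESULT ==
users.id | max_id
7 | 7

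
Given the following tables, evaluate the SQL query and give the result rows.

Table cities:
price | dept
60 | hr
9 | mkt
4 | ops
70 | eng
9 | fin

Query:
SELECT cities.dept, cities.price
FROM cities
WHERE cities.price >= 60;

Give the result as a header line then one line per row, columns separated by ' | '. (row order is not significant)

After WHERE (2 rows):
cities.price | cities.dept
60 | hr
70 | eng
After SELECT (2 rows):
cities.dept | cities.price
hr | 60
eng | 70

== RESULT ==
cities.dept | cities.price
hr | 60
eng | 70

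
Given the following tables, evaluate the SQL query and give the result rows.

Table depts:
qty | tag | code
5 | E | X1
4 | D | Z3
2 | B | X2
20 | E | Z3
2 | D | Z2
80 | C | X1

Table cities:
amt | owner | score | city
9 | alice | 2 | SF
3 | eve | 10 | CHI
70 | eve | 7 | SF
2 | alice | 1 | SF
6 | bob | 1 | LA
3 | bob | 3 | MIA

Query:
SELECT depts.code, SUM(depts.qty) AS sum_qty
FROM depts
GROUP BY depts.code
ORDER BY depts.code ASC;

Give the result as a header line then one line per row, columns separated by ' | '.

== RESULT ==
depts.code | sum_qty
X1 | 85
X2 | 2
Z2 | 2
Z3 | 24

Derivation:
After GROUP BY (4 rows):
depts.code | sum_qty
X1 | 85
Z3 | 24
X2 | 2
Z2 | 2
After ORDER BY (4 rows):
depts.code | sum_qty
X1 | 85
X2 | 2
Z2 | 2
Z3 | 24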